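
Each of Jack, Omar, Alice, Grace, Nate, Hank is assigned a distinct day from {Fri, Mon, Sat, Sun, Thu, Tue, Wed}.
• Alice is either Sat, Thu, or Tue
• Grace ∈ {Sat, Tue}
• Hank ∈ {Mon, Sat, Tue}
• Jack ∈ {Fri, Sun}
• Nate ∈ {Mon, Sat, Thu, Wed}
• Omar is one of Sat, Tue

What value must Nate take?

The 2 variables Omar and Grace are confined to {Sat, Tue}, which locks those values in; drop them from Alice, Nate, Hank.
That leaves Alice = Thu. Strike Thu from Nate.
Hank has just one choice, so Hank = Mon. Eliminate Mon elsewhere: Nate.
So Nate = Wed.

Wed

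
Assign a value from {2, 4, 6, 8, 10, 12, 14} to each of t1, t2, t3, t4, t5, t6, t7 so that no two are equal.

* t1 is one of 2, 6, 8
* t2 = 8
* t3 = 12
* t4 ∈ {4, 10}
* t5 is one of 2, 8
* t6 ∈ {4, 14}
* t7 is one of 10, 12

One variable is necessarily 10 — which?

t7

t2 must be 8 (only option left). Eliminate 8 elsewhere: t1, t5.
t3 must be 12 (only option left). So t7 can't be 12.
So 10 goes to t7.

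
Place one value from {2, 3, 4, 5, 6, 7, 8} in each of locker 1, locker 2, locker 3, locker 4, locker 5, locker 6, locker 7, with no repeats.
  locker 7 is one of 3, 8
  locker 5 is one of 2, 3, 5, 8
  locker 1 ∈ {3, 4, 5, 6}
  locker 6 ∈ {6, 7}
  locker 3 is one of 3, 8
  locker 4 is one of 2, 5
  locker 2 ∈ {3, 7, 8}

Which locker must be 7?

The 7 variables together cover exactly {2, 3, 4, 5, 6, 7, 8} — 7 values for 7 variables — and 4 appears only in locker 1's list, so locker 1 = 4.
The 6 still-open variables together cover exactly {2, 3, 5, 6, 7, 8} — 6 values for 6 variables — and 6 appears only in locker 6's list, so locker 6 = 6.
Among the 5 still-open variables, 7 fits only locker 2 (and all 5 values in {2, 3, 5, 7, 8} must be used), so locker 2 = 7.

locker 2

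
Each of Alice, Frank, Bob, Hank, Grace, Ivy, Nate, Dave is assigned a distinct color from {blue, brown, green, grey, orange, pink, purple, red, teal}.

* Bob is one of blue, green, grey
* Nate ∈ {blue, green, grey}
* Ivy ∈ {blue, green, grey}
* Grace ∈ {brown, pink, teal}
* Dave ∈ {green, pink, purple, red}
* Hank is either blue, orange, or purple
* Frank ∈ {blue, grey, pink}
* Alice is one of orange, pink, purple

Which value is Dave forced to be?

red

Bob, Ivy, Nate share exactly the 3 values {blue, green, grey}; by pigeonhole those values go to them, so strike blue, green, grey from Frank, Hank, Dave.
Frank must be pink (only option left). So Alice, Grace, Dave can't be pink.
The 2 variables Alice and Hank are confined to {orange, purple}, which locks those values in; drop them from Dave.
So Dave = red.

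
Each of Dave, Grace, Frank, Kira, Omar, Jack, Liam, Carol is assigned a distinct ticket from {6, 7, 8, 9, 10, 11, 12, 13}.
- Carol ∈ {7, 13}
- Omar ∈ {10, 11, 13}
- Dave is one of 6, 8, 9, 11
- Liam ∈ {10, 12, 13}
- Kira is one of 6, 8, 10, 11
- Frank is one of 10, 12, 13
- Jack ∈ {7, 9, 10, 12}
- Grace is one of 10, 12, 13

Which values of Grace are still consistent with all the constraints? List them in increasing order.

The 3 variables Grace, Frank, Liam are confined to {10, 12, 13}, which locks those values in; drop them from Kira, Omar, Jack, Carol.
Omar has just one choice, so Omar = 11. Strike 11 from Dave, Kira.
Carol must be 7 (only option left). Strike 7 from Jack.
Jack has just one choice, so Jack = 9. Eliminate 9 elsewhere: Dave.
No further eliminations apply; Grace can still be any of 10, 12, 13.

10, 12, 13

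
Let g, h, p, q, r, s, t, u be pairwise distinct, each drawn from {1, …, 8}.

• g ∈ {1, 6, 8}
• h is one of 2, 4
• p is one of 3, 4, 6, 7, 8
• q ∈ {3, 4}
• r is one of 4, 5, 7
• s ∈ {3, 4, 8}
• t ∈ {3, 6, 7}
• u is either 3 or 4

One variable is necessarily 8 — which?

The 8 variables draw from only 8 values {1, 2, 3, 4, 5, 6, 7, 8}, so each is used; only g can be 1, hence g = 1.
The 7 still-open variables together cover exactly {2, 3, 4, 5, 6, 7, 8} — 7 values for 7 variables — and 2 appears only in h's list, so h = 2.
The 6 still-open variables together cover exactly {3, 4, 5, 6, 7, 8} — 6 values for 6 variables — and 5 appears only in r's list, so r = 5.
q and u between them cover only {3, 4} — a naked pair. Remove those values from p, s, t.
So 8 goes to s.

s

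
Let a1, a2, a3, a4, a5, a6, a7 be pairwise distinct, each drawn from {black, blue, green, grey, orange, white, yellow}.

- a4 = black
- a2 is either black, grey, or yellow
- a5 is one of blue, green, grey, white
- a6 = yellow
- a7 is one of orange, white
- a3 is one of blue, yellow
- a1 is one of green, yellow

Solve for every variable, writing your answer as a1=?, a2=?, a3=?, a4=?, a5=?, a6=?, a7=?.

a1=green, a2=grey, a3=blue, a4=black, a5=white, a6=yellow, a7=orange

a4's domain is down to {black}, so a4 = black. Strike black from a2.
a6 has just one choice, so a6 = yellow. So a1, a2, a3 can't be yellow.
That leaves a1 = green. Eliminate green elsewhere: a5.
a2 has just one choice, so a2 = grey. Remove grey from a5.
a3's domain is down to {blue}, so a3 = blue. So a5 can't be blue.
a5 has just one choice, so a5 = white. Strike white from a7.
a7 must be orange (only option left).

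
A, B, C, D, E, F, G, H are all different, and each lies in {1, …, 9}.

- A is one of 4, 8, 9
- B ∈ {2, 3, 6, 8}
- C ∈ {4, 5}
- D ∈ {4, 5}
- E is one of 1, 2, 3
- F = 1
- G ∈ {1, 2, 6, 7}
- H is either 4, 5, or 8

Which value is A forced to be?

F must be 1 (only option left). Eliminate 1 elsewhere: E, G.
C and D share exactly the 2 values {4, 5}; by pigeonhole those values go to them, so strike 4, 5 from A, H.
H has just one choice, so H = 8. So A, B can't be 8.
So A = 9.

9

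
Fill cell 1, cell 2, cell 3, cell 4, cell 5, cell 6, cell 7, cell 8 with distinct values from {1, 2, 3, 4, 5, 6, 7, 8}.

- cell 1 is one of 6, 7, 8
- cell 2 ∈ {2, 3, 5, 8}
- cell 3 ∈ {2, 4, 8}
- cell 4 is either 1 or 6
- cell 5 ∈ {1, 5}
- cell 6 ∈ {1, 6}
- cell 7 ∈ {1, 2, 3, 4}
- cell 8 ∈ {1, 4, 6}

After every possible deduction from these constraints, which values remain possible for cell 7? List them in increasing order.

Among the 8 variables, 7 fits only cell 1 (and all 8 values in {1, 2, 3, 4, 5, 6, 7, 8} must be used), so cell 1 = 7.
cell 4 and cell 6 between them cover only {1, 6} — a naked pair. Remove those values from cell 5, cell 7, cell 8.
cell 5 has just one choice, so cell 5 = 5. Strike 5 from cell 2.
That leaves cell 8 = 4. Strike 4 from cell 3, cell 7.
No further eliminations apply; cell 7 can still be any of 2, 3.

2, 3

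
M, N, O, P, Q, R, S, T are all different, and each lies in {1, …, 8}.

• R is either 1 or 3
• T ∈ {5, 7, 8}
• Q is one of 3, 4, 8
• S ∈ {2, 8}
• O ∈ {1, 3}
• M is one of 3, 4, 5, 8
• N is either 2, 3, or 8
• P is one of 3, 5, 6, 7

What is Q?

4

The 8 variables draw from only 8 values {1, 2, 3, 4, 5, 6, 7, 8}, so each is used; only P can be 6, hence P = 6.
The 7 still-open variables draw from only 7 values {1, 2, 3, 4, 5, 7, 8}, so each is used; only T can be 7, hence T = 7.
Among the 6 still-open variables, 5 fits only M (and all 6 values in {1, 2, 3, 4, 5, 8} must be used), so M = 5.
The 5 still-open variables together cover exactly {1, 2, 3, 4, 8} — 5 values for 5 variables — and 4 appears only in Q's list, so Q = 4.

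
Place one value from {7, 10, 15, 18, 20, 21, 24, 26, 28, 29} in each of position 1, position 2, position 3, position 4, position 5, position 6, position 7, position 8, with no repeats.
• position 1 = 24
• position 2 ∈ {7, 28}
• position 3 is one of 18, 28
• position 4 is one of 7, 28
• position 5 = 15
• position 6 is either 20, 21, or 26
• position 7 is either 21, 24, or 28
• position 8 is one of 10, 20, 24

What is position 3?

18

position 1 must be 24 (only option left). So position 7, position 8 can't be 24.
That leaves position 5 = 15.
position 2 and position 4 between them cover only {7, 28} — a naked pair. Remove those values from position 3, position 7.
So position 3 = 18.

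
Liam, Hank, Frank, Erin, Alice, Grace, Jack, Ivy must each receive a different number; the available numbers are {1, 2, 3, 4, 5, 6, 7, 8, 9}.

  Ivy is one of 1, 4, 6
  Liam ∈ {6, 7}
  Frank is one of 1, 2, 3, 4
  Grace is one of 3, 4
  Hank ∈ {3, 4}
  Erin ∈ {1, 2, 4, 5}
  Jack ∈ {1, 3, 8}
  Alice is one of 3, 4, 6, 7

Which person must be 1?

Ivy

The 8 variables together cover exactly {1, 2, 3, 4, 5, 6, 7, 8} — 8 values for 8 variables — and 5 appears only in Erin's list, so Erin = 5.
Among the 7 still-open variables, 2 fits only Frank (and all 7 values in {1, 2, 3, 4, 6, 7, 8} must be used), so Frank = 2.
The 6 still-open variables draw from only 6 values {1, 3, 4, 6, 7, 8}, so each is used; only Jack can be 8, hence Jack = 8.
The 5 still-open variables draw from only 5 values {1, 3, 4, 6, 7}, so each is used; only Ivy can be 1, hence Ivy = 1.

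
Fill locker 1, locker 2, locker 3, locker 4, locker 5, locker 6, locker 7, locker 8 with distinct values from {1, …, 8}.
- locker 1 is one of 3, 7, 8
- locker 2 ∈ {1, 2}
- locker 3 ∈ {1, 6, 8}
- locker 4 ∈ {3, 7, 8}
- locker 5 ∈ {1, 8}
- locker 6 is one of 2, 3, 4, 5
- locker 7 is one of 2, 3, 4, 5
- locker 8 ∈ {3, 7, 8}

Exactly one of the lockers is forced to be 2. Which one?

Among the 8 variables, 6 fits only locker 3 (and all 8 values in {1, 2, 3, 4, 5, 6, 7, 8} must be used), so locker 3 = 6.
locker 1, locker 4, locker 8 between them cover only {3, 7, 8} — a naked triple. Remove those values from locker 5, locker 6, locker 7.
locker 5 must be 1 (only option left). Eliminate 1 elsewhere: locker 2.
So 2 goes to locker 2.

locker 2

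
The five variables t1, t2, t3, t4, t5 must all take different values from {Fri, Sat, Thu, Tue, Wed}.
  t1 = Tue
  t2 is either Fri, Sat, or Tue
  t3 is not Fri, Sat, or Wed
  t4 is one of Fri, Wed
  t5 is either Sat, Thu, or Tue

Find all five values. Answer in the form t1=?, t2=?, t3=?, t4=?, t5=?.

t1 has just one choice, so t1 = Tue. Remove Tue from t2, t3, t5.
t3 has just one choice, so t3 = Thu. So t5 can't be Thu.
t5's domain is down to {Sat}, so t5 = Sat. Remove Sat from t2.
t2 must be Fri (only option left). So t4 can't be Fri.
t4's domain is down to {Wed}, so t4 = Wed.

t1=Tue, t2=Fri, t3=Thu, t4=Wed, t5=Sat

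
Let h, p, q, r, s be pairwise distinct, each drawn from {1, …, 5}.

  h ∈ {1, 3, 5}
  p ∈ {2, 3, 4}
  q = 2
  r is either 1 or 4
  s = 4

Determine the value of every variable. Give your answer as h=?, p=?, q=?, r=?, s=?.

h=5, p=3, q=2, r=1, s=4

q's domain is down to {2}, so q = 2. Eliminate 2 elsewhere: p.
s's domain is down to {4}, so s = 4. Strike 4 from p, r.
p has just one choice, so p = 3. Remove 3 from h.
r has just one choice, so r = 1. Eliminate 1 elsewhere: h.
h has just one choice, so h = 5.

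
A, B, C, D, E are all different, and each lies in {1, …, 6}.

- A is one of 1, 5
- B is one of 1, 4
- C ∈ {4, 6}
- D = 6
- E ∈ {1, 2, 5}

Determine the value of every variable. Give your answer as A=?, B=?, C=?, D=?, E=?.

D must be 6 (only option left). So C can't be 6.
C's domain is down to {4}, so C = 4. Eliminate 4 elsewhere: B.
B must be 1 (only option left). So A, E can't be 1.
A must be 5 (only option left). Eliminate 5 elsewhere: E.
E must be 2 (only option left).

A=5, B=1, C=4, D=6, E=2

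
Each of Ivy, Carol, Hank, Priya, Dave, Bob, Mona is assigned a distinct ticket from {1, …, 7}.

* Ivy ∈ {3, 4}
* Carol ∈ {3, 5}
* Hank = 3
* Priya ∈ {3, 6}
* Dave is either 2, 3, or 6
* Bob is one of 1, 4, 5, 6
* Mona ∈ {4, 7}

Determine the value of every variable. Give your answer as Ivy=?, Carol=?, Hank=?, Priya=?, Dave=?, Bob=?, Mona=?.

Ivy=4, Carol=5, Hank=3, Priya=6, Dave=2, Bob=1, Mona=7

Hank has just one choice, so Hank = 3. Eliminate 3 elsewhere: Ivy, Carol, Priya, Dave.
Priya's domain is down to {6}, so Priya = 6. Strike 6 from Dave, Bob.
Dave must be 2 (only option left).
That leaves Ivy = 4. So Bob, Mona can't be 4.
That leaves Carol = 5. So Bob can't be 5.
Bob must be 1 (only option left).
Mona must be 7 (only option left).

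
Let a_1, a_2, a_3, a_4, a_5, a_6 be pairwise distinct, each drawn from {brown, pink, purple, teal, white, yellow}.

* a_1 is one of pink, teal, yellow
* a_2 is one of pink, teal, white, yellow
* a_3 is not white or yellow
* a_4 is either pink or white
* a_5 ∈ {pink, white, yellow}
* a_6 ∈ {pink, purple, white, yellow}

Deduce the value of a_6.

The 6 variables draw from only 6 values {brown, pink, purple, teal, white, yellow}, so each is used; only a_3 can be brown, hence a_3 = brown.
The 5 still-open variables draw from only 5 values {pink, purple, teal, white, yellow}, so each is used; only a_6 can be purple, hence a_6 = purple.

purple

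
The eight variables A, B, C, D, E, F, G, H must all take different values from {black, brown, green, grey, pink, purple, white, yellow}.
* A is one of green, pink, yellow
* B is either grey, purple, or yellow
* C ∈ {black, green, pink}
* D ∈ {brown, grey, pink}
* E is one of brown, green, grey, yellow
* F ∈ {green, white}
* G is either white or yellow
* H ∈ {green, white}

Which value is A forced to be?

pink

The 8 variables together cover exactly {black, brown, green, grey, pink, purple, white, yellow} — 8 values for 8 variables — and black appears only in C's list, so C = black.
Among the 7 still-open variables, purple fits only B (and all 7 values in {brown, green, grey, pink, purple, white, yellow} must be used), so B = purple.
F and H between them cover only {green, white} — a naked pair. Remove those values from A, E, G.
G's domain is down to {yellow}, so G = yellow. Eliminate yellow elsewhere: A, E.
So A = pink.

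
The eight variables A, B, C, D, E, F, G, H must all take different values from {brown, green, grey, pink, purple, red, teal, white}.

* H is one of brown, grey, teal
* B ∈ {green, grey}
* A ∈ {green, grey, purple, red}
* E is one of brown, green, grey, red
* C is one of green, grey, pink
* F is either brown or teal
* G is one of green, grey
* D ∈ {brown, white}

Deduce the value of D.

Among the 8 variables, pink fits only C (and all 8 values in {brown, green, grey, pink, purple, red, teal, white} must be used), so C = pink.
Among the 7 still-open variables, purple fits only A (and all 7 values in {brown, green, grey, purple, red, teal, white} must be used), so A = purple.
Among the 6 still-open variables, red fits only E (and all 6 values in {brown, green, grey, red, teal, white} must be used), so E = red.
The 5 still-open variables draw from only 5 values {brown, green, grey, teal, white}, so each is used; only D can be white, hence D = white.

white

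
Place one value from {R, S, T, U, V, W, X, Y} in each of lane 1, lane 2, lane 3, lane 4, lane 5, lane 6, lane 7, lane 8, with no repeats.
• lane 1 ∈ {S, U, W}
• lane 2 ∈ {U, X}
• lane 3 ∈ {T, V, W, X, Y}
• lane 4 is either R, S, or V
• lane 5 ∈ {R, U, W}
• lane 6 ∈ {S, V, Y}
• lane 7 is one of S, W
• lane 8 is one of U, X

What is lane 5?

The 8 variables together cover exactly {R, S, T, U, V, W, X, Y} — 8 values for 8 variables — and T appears only in lane 3's list, so lane 3 = T.
Among the 7 still-open variables, Y fits only lane 6 (and all 7 values in {R, S, U, V, W, X, Y} must be used), so lane 6 = Y.
The 6 still-open variables draw from only 6 values {R, S, U, V, W, X}, so each is used; only lane 4 can be V, hence lane 4 = V.
Among the 5 still-open variables, R fits only lane 5 (and all 5 values in {R, S, U, W, X} must be used), so lane 5 = R.

R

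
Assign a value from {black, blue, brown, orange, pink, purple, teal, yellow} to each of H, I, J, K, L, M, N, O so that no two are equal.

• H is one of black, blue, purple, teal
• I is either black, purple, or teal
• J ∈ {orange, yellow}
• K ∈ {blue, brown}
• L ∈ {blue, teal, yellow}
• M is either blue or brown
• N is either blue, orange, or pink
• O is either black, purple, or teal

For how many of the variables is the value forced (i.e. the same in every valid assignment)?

3

The 8 variables together cover exactly {black, blue, brown, orange, pink, purple, teal, yellow} — 8 values for 8 variables — and pink appears only in N's list, so N = pink.
The 7 still-open variables draw from only 7 values {black, blue, brown, orange, purple, teal, yellow}, so each is used; only J can be orange, hence J = orange.
The 6 still-open variables together cover exactly {black, blue, brown, purple, teal, yellow} — 6 values for 6 variables — and yellow appears only in L's list, so L = yellow.
K and M between them cover only {blue, brown} — a naked pair. Remove those values from H.
Determined: J=orange, L=yellow, N=pink. The other variables each still have more than one consistent value. That makes 3.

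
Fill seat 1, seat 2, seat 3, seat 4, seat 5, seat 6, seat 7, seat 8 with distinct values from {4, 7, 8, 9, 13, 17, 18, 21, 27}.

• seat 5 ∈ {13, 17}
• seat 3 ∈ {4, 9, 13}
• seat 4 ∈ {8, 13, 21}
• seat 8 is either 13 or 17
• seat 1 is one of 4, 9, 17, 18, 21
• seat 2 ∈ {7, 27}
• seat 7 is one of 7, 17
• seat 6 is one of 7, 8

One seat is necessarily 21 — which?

seat 4

seat 5 and seat 8 share exactly the 2 values {13, 17}; by pigeonhole those values go to them, so strike 13, 17 from seat 1, seat 3, seat 4, seat 7.
That leaves seat 7 = 7. So seat 2, seat 6 can't be 7.
seat 2's domain is down to {27}, so seat 2 = 27.
That leaves seat 6 = 8. So seat 4 can't be 8.
So 21 goes to seat 4.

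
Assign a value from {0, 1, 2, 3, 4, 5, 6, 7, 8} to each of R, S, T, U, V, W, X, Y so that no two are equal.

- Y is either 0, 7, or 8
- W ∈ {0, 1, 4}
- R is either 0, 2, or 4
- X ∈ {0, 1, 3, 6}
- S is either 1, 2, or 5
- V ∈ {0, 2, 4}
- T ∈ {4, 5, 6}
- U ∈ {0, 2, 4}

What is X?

3

The 3 variables R, U, V are confined to {0, 2, 4}, which locks those values in; drop them from S, T, W, X, Y.
W has just one choice, so W = 1. So S, X can't be 1.
That leaves S = 5. So T can't be 5.
T must be 6 (only option left). Eliminate 6 elsewhere: X.
So X = 3.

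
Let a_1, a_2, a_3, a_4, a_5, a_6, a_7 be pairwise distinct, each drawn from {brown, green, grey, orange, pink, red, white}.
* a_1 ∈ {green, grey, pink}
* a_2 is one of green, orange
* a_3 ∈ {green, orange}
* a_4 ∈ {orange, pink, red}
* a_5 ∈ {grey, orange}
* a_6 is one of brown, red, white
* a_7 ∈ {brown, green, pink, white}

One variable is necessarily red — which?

The 2 variables a_2 and a_3 are confined to {green, orange}, which locks those values in; drop them from a_1, a_4, a_5, a_7.
a_5 has just one choice, so a_5 = grey. Remove grey from a_1.
a_1 must be pink (only option left). Strike pink from a_4, a_7.
So red goes to a_4.

a_4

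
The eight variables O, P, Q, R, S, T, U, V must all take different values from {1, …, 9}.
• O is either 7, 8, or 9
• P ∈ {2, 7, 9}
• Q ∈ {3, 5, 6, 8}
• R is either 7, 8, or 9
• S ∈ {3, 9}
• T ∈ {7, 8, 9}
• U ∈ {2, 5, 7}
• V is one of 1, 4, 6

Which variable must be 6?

O, R, T share exactly the 3 values {7, 8, 9}; by pigeonhole those values go to them, so strike 7, 8, 9 from P, Q, S, U.
P's domain is down to {2}, so P = 2. Strike 2 from U.
S's domain is down to {3}, so S = 3. So Q can't be 3.
That leaves U = 5. Eliminate 5 elsewhere: Q.
So 6 goes to Q.

Q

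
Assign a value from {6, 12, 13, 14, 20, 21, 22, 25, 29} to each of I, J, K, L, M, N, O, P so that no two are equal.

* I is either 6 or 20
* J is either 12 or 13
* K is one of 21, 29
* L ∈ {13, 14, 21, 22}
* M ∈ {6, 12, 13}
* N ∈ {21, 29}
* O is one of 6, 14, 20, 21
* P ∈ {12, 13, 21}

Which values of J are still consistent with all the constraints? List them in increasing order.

The 8 variables together cover exactly {6, 12, 13, 14, 20, 21, 22, 29} — 8 values for 8 variables — and 22 appears only in L's list, so L = 22.
Among the 7 still-open variables, 14 fits only O (and all 7 values in {6, 12, 13, 14, 20, 21, 29} must be used), so O = 14.
The 6 still-open variables draw from only 6 values {6, 12, 13, 20, 21, 29}, so each is used; only I can be 20, hence I = 20.
Among the 5 still-open variables, 6 fits only M (and all 5 values in {6, 12, 13, 21, 29} must be used), so M = 6.
The 2 variables K and N are confined to {21, 29}, which locks those values in; drop them from P.
No further eliminations apply; J can still be any of 12, 13.

12, 13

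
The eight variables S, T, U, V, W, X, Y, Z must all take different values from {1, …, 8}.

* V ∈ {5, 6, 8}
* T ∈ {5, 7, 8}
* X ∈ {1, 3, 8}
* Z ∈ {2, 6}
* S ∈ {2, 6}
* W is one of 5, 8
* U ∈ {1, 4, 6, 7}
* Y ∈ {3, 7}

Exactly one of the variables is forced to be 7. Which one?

The 8 variables draw from only 8 values {1, 2, 3, 4, 5, 6, 7, 8}, so each is used; only U can be 4, hence U = 4.
The 7 still-open variables together cover exactly {1, 2, 3, 5, 6, 7, 8} — 7 values for 7 variables — and 1 appears only in X's list, so X = 1.
The 6 still-open variables draw from only 6 values {2, 3, 5, 6, 7, 8}, so each is used; only Y can be 3, hence Y = 3.
Among the 5 still-open variables, 7 fits only T (and all 5 values in {2, 5, 6, 7, 8} must be used), so T = 7.

T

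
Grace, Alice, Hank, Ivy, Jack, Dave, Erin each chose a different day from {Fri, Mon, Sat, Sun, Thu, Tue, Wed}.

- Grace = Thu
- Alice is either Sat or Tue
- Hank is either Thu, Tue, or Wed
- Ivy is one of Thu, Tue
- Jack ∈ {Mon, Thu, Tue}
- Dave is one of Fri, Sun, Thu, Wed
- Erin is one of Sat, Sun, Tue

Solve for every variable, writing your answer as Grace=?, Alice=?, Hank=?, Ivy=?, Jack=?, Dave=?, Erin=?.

Grace=Thu, Alice=Sat, Hank=Wed, Ivy=Tue, Jack=Mon, Dave=Fri, Erin=Sun

Grace has just one choice, so Grace = Thu. Strike Thu from Hank, Ivy, Jack, Dave.
Ivy's domain is down to {Tue}, so Ivy = Tue. Remove Tue from Alice, Hank, Jack, Erin.
That leaves Jack = Mon.
Alice must be Sat (only option left). So Erin can't be Sat.
That leaves Hank = Wed. Eliminate Wed elsewhere: Dave.
Erin must be Sun (only option left). Eliminate Sun elsewhere: Dave.
That leaves Dave = Fri.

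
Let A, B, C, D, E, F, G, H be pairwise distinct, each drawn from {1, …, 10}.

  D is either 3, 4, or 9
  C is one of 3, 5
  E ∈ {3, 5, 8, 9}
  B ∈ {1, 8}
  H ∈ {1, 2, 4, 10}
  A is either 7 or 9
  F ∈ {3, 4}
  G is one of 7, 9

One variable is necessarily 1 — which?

A and G share exactly the 2 values {7, 9}; by pigeonhole those values go to them, so strike 7, 9 from D, E.
D and F between them cover only {3, 4} — a naked pair. Remove those values from C, E, H.
That leaves C = 5. Strike 5 from E.
E has just one choice, so E = 8. Remove 8 from B.
So 1 goes to B.

B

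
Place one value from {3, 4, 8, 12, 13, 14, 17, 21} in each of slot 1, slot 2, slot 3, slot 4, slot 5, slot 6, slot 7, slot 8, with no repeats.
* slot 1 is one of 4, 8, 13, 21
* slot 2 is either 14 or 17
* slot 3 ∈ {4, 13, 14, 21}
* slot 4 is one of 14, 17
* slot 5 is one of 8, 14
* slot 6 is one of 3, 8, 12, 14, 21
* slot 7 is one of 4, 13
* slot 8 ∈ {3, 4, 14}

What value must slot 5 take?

8

The 8 variables together cover exactly {3, 4, 8, 12, 13, 14, 17, 21} — 8 values for 8 variables — and 12 appears only in slot 6's list, so slot 6 = 12.
Among the 7 still-open variables, 3 fits only slot 8 (and all 7 values in {3, 4, 8, 13, 14, 17, 21} must be used), so slot 8 = 3.
The 2 variables slot 2 and slot 4 are confined to {14, 17}, which locks those values in; drop them from slot 3, slot 5.
So slot 5 = 8.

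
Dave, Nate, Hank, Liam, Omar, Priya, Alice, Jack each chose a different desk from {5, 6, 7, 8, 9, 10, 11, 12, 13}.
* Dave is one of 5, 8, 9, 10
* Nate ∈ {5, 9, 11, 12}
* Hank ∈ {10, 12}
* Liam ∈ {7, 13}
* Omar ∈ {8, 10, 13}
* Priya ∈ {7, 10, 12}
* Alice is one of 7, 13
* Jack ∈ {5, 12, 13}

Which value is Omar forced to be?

8

Among the 8 variables, 11 fits only Nate (and all 8 values in {5, 7, 8, 9, 10, 11, 12, 13} must be used), so Nate = 11.
The 7 still-open variables draw from only 7 values {5, 7, 8, 9, 10, 12, 13}, so each is used; only Dave can be 9, hence Dave = 9.
The 6 still-open variables draw from only 6 values {5, 7, 8, 10, 12, 13}, so each is used; only Jack can be 5, hence Jack = 5.
The 5 still-open variables together cover exactly {7, 8, 10, 12, 13} — 5 values for 5 variables — and 8 appears only in Omar's list, so Omar = 8.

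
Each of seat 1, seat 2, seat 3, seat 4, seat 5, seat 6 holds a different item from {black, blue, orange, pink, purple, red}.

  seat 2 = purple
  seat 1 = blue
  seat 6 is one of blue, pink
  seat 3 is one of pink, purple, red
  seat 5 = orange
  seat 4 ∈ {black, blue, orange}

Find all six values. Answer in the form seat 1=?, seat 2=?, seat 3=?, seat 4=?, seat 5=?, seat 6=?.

seat 1=blue, seat 2=purple, seat 3=red, seat 4=black, seat 5=orange, seat 6=pink

seat 1 has just one choice, so seat 1 = blue. Strike blue from seat 4, seat 6.
seat 2's domain is down to {purple}, so seat 2 = purple. Eliminate purple elsewhere: seat 3.
seat 5 must be orange (only option left). Remove orange from seat 4.
seat 6's domain is down to {pink}, so seat 6 = pink. Strike pink from seat 3.
seat 3 must be red (only option left).
seat 4's domain is down to {black}, so seat 4 = black.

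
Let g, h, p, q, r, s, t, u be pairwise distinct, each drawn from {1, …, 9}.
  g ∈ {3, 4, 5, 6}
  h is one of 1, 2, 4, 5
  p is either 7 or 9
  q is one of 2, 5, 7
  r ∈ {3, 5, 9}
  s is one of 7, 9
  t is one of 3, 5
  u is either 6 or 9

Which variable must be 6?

Among the 8 variables, 1 fits only h (and all 8 values in {1, 2, 3, 4, 5, 6, 7, 9} must be used), so h = 1.
The 7 still-open variables draw from only 7 values {2, 3, 4, 5, 6, 7, 9}, so each is used; only q can be 2, hence q = 2.
The 6 still-open variables draw from only 6 values {3, 4, 5, 6, 7, 9}, so each is used; only g can be 4, hence g = 4.
The 5 still-open variables together cover exactly {3, 5, 6, 7, 9} — 5 values for 5 variables — and 6 appears only in u's list, so u = 6.

u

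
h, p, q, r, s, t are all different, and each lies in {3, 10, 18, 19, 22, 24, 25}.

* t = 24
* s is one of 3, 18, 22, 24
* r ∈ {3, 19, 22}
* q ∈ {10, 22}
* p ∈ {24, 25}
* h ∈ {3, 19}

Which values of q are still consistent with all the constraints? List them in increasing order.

t's domain is down to {24}, so t = 24. Eliminate 24 elsewhere: p, s.
That leaves p = 25.
No further eliminations apply; q can still be any of 10, 22.

10, 22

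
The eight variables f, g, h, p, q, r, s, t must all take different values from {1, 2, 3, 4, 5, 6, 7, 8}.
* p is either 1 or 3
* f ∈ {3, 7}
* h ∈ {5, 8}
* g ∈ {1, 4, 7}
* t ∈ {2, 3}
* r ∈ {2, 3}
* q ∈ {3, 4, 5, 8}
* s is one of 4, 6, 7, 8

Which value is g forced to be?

Among the 8 variables, 6 fits only s (and all 8 values in {1, 2, 3, 4, 5, 6, 7, 8} must be used), so s = 6.
The 2 variables r and t are confined to {2, 3}, which locks those values in; drop them from f, p, q.
f must be 7 (only option left). Remove 7 from g.
p's domain is down to {1}, so p = 1. Strike 1 from g.
So g = 4.

4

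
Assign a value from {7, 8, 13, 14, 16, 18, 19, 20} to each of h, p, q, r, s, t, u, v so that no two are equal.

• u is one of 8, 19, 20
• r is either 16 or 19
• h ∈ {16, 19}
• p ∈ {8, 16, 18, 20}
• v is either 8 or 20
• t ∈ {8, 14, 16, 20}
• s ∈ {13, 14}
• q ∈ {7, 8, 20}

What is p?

Among the 8 variables, 7 fits only q (and all 8 values in {7, 8, 13, 14, 16, 18, 19, 20} must be used), so q = 7.
Among the 7 still-open variables, 13 fits only s (and all 7 values in {8, 13, 14, 16, 18, 19, 20} must be used), so s = 13.
The 6 still-open variables draw from only 6 values {8, 14, 16, 18, 19, 20}, so each is used; only t can be 14, hence t = 14.
Among the 5 still-open variables, 18 fits only p (and all 5 values in {8, 16, 18, 19, 20} must be used), so p = 18.

18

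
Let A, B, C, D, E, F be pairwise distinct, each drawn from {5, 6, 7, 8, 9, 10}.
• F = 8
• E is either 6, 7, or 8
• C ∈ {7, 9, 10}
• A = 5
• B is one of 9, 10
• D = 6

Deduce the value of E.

A's domain is down to {5}, so A = 5.
D's domain is down to {6}, so D = 6. So E can't be 6.
F has just one choice, so F = 8. Strike 8 from E.
So E = 7.

7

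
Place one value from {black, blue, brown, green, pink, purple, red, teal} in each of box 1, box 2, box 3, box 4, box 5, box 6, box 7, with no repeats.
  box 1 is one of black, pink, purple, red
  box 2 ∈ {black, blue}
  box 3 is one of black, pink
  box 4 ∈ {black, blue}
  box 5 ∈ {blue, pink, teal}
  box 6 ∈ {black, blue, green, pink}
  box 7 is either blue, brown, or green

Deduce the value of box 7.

The 2 variables box 2 and box 4 are confined to {black, blue}, which locks those values in; drop them from box 1, box 3, box 5, box 6, box 7.
box 3 has just one choice, so box 3 = pink. Eliminate pink elsewhere: box 1, box 5, box 6.
box 5 has just one choice, so box 5 = teal.
That leaves box 6 = green. Remove green from box 7.
So box 7 = brown.

brown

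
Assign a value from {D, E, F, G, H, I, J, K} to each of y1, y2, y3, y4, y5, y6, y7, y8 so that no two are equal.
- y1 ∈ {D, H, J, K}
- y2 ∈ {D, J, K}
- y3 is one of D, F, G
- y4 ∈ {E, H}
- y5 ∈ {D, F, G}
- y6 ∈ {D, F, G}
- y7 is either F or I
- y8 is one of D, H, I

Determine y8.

Among the 8 variables, E fits only y4 (and all 8 values in {D, E, F, G, H, I, J, K} must be used), so y4 = E.
y3, y5, y6 between them cover only {D, F, G} — a naked triple. Remove those values from y1, y2, y7, y8.
y7 has just one choice, so y7 = I. So y8 can't be I.
So y8 = H.

H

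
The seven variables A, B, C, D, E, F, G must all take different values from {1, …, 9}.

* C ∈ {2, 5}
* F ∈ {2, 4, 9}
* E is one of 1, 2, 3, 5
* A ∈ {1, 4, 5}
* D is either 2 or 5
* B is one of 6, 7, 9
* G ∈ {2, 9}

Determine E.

3

C and D between them cover only {2, 5} — a naked pair. Remove those values from A, E, F, G.
G's domain is down to {9}, so G = 9. Eliminate 9 elsewhere: B, F.
That leaves F = 4. Remove 4 from A.
A has just one choice, so A = 1. So E can't be 1.
So E = 3.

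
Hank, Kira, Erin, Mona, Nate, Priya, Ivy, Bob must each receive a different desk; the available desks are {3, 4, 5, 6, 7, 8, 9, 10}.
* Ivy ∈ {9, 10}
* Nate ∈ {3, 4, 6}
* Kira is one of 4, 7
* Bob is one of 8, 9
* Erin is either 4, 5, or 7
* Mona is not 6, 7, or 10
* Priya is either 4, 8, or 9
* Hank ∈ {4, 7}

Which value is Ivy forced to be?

10

Among the 8 variables, 6 fits only Nate (and all 8 values in {3, 4, 5, 6, 7, 8, 9, 10} must be used), so Nate = 6.
Among the 7 still-open variables, 3 fits only Mona (and all 7 values in {3, 4, 5, 7, 8, 9, 10} must be used), so Mona = 3.
Among the 6 still-open variables, 5 fits only Erin (and all 6 values in {4, 5, 7, 8, 9, 10} must be used), so Erin = 5.
The 5 still-open variables together cover exactly {4, 7, 8, 9, 10} — 5 values for 5 variables — and 10 appears only in Ivy's list, so Ivy = 10.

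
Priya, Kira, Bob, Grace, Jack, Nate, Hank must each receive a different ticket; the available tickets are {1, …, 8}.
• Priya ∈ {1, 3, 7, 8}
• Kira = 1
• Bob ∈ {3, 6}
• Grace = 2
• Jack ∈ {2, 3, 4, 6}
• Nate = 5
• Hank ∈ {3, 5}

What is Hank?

3

Kira has just one choice, so Kira = 1. So Priya can't be 1.
Grace must be 2 (only option left). Strike 2 from Jack.
Nate must be 5 (only option left). Strike 5 from Hank.
So Hank = 3.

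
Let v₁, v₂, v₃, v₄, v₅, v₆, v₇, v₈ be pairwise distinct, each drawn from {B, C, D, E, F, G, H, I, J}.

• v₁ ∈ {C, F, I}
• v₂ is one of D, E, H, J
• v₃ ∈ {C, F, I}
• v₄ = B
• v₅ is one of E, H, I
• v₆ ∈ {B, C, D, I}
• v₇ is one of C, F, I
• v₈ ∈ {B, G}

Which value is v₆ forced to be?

v₄'s domain is down to {B}, so v₄ = B. Eliminate B elsewhere: v₆, v₈.
v₈ has just one choice, so v₈ = G.
The 3 variables v₁, v₃, v₇ are confined to {C, F, I}, which locks those values in; drop them from v₅, v₆.
So v₆ = D.

D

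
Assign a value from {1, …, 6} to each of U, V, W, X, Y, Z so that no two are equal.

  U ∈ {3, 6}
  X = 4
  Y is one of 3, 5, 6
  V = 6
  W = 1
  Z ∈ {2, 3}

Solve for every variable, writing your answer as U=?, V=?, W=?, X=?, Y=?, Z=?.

V must be 6 (only option left). Remove 6 from U, Y.
W has just one choice, so W = 1.
That leaves X = 4.
U must be 3 (only option left). So Y, Z can't be 3.
Y must be 5 (only option left).
Z must be 2 (only option left).

U=3, V=6, W=1, X=4, Y=5, Z=2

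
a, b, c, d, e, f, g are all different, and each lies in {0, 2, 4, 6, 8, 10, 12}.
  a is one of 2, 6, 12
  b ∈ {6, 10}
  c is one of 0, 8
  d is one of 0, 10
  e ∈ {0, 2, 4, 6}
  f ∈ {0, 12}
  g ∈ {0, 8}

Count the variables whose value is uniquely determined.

5

Among the 7 variables, 4 fits only e (and all 7 values in {0, 2, 4, 6, 8, 10, 12} must be used), so e = 4.
Among the 6 still-open variables, 2 fits only a (and all 6 values in {0, 2, 6, 8, 10, 12} must be used), so a = 2.
The 5 still-open variables draw from only 5 values {0, 6, 8, 10, 12}, so each is used; only b can be 6, hence b = 6.
The 4 still-open variables together cover exactly {0, 8, 10, 12} — 4 values for 4 variables — and 10 appears only in d's list, so d = 10.
The 3 still-open variables draw from only 3 values {0, 8, 12}, so each is used; only f can be 12, hence f = 12.
Determined: a=2, b=6, d=10, e=4, f=12. The other variables each still have more than one consistent value. That makes 5.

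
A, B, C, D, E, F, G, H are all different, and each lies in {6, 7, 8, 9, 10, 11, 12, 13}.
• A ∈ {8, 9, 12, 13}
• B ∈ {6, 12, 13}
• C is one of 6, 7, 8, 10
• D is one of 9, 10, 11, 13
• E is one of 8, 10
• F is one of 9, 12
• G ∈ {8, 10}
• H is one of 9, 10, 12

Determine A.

The 8 variables draw from only 8 values {6, 7, 8, 9, 10, 11, 12, 13}, so each is used; only C can be 7, hence C = 7.
Among the 7 still-open variables, 6 fits only B (and all 7 values in {6, 8, 9, 10, 11, 12, 13} must be used), so B = 6.
Among the 6 still-open variables, 11 fits only D (and all 6 values in {8, 9, 10, 11, 12, 13} must be used), so D = 11.
The 5 still-open variables together cover exactly {8, 9, 10, 12, 13} — 5 values for 5 variables — and 13 appears only in A's list, so A = 13.

13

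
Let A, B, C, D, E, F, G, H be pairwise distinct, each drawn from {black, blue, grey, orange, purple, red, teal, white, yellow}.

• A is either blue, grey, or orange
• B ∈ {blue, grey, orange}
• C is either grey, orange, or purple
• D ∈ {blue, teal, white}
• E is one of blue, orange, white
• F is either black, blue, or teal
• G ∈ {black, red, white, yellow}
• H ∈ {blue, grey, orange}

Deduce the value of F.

A, B, H share exactly the 3 values {blue, grey, orange}; by pigeonhole those values go to them, so strike blue, grey, orange from C, D, E, F.
C has just one choice, so C = purple.
E must be white (only option left). So D, G can't be white.
That leaves D = teal. So F can't be teal.
So F = black.

black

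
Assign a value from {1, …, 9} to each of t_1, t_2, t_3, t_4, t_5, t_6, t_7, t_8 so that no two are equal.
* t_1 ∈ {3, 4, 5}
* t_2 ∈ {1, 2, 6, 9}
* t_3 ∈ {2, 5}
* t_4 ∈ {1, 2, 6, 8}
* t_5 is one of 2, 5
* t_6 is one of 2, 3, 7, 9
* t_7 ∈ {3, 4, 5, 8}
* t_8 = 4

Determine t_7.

t_8 has just one choice, so t_8 = 4. Eliminate 4 elsewhere: t_1, t_7.
t_3 and t_5 between them cover only {2, 5} — a naked pair. Remove those values from t_1, t_2, t_4, t_6, t_7.
t_1 must be 3 (only option left). Strike 3 from t_6, t_7.
So t_7 = 8.

8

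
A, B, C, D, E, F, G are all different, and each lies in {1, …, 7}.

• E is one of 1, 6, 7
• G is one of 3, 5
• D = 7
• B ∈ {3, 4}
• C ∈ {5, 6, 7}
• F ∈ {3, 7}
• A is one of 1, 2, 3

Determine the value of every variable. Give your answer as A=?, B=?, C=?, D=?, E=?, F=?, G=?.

A=2, B=4, C=6, D=7, E=1, F=3, G=5

D has just one choice, so D = 7. So C, E, F can't be 7.
F must be 3 (only option left). Remove 3 from A, B, G.
That leaves G = 5. Eliminate 5 elsewhere: C.
That leaves B = 4.
C has just one choice, so C = 6. Strike 6 from E.
E's domain is down to {1}, so E = 1. Remove 1 from A.
A has just one choice, so A = 2.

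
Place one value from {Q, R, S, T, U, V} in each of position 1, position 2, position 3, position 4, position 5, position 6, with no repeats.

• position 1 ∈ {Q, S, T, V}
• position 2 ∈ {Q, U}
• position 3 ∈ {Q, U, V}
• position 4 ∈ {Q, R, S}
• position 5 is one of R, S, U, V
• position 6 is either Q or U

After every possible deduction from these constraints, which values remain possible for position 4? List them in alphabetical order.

Among the 6 variables, T fits only position 1 (and all 6 values in {Q, R, S, T, U, V} must be used), so position 1 = T.
position 2 and position 6 share exactly the 2 values {Q, U}; by pigeonhole those values go to them, so strike Q, U from position 3, position 4, position 5.
That leaves position 3 = V. Remove V from position 5.
No further eliminations apply; position 4 can still be any of R, S.

R, S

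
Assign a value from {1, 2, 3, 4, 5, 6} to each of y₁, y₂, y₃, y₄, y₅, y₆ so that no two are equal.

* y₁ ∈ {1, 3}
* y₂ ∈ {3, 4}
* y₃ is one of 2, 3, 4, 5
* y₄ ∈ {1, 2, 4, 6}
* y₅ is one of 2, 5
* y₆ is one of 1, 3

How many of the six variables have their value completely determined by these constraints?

2

The 6 variables draw from only 6 values {1, 2, 3, 4, 5, 6}, so each is used; only y₄ can be 6, hence y₄ = 6.
y₁ and y₆ between them cover only {1, 3} — a naked pair. Remove those values from y₂, y₃.
That leaves y₂ = 4. Strike 4 from y₃.
Determined: y₂=4, y₄=6. The other variables each still have more than one consistent value. That makes 2.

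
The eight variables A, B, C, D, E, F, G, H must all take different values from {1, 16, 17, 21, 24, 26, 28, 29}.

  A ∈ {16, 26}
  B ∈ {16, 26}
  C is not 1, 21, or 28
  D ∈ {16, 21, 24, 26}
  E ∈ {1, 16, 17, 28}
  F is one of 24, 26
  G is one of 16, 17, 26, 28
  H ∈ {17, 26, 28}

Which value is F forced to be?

24

The 8 variables draw from only 8 values {1, 16, 17, 21, 24, 26, 28, 29}, so each is used; only E can be 1, hence E = 1.
The 7 still-open variables draw from only 7 values {16, 17, 21, 24, 26, 28, 29}, so each is used; only D can be 21, hence D = 21.
The 6 still-open variables draw from only 6 values {16, 17, 24, 26, 28, 29}, so each is used; only C can be 29, hence C = 29.
Among the 5 still-open variables, 24 fits only F (and all 5 values in {16, 17, 24, 26, 28} must be used), so F = 24.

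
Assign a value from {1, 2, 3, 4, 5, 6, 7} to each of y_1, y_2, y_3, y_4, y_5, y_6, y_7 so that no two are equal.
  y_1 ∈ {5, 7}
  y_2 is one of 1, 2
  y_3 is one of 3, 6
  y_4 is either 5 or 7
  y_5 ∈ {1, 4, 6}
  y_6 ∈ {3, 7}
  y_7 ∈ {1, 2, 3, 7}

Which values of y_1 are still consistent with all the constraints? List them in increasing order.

The 7 variables draw from only 7 values {1, 2, 3, 4, 5, 6, 7}, so each is used; only y_5 can be 4, hence y_5 = 4.
Among the 6 still-open variables, 6 fits only y_3 (and all 6 values in {1, 2, 3, 5, 6, 7} must be used), so y_3 = 6.
The 2 variables y_1 and y_4 are confined to {5, 7}, which locks those values in; drop them from y_6, y_7.
y_6 must be 3 (only option left). Remove 3 from y_7.
No further eliminations apply; y_1 can still be any of 5, 7.

5, 7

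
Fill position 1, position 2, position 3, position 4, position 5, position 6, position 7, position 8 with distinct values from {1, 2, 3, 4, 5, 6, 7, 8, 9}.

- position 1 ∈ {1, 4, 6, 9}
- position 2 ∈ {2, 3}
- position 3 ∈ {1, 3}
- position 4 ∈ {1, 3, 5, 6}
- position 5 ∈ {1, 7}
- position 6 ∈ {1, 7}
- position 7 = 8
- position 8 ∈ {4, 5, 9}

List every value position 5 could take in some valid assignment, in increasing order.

1, 7

position 7 has just one choice, so position 7 = 8.
The 2 variables position 5 and position 6 are confined to {1, 7}, which locks those values in; drop them from position 1, position 3, position 4.
position 3 has just one choice, so position 3 = 3. So position 2, position 4 can't be 3.
position 2 must be 2 (only option left).
No further eliminations apply; position 5 can still be any of 1, 7.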